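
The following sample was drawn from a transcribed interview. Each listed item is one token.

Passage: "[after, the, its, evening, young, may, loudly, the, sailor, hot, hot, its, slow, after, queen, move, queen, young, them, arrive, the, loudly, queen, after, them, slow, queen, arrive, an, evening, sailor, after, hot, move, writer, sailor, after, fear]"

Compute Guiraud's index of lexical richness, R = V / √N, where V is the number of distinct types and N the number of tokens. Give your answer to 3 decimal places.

N = 38, V = 17.
√N = 6.164414
R = 17 / 6.164414 = 2.758

2.758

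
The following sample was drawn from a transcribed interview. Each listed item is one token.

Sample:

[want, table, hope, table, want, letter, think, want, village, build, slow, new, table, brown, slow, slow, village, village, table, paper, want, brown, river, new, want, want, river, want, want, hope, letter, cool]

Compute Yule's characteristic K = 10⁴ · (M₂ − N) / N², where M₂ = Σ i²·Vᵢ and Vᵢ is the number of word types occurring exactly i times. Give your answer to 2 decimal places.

878.91

Frequencies: want:8, table:4, village:3, slow:3, hope:2, letter:2, new:2, brown:2, river:2, think:1, build:1, paper:1, cool:1
N = 32. Frequency spectrum: V_1=4, V_2=5, V_3=2, V_4=1, V_8=1
M₂ = 1²·4 + 2²·5 + 3²·2 + 4²·1 + 8²·1 = 122
K = 10000 × (122 − 32) / 32² = 878.91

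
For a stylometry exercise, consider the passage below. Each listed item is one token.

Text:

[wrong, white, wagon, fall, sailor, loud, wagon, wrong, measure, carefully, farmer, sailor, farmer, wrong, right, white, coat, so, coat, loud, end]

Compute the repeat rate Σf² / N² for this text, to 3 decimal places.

Frequencies: wrong:3, white:2, wagon:2, sailor:2, loud:2, farmer:2, coat:2, fall:1, measure:1, carefully:1, right:1, so:1, end:1
Σf² = 39; N² = 441
Repeat rate = 39 / 441 = 0.088

0.088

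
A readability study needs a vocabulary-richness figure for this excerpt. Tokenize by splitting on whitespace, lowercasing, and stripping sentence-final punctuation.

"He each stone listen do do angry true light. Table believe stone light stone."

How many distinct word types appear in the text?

10

Distinct types: {angry, believe, do, each, he, light, listen, stone, table, true}
V = 10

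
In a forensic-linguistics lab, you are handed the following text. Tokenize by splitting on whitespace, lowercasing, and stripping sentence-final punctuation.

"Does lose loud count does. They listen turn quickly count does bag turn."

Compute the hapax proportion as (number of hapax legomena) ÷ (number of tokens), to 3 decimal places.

Frequencies: does:3, count:2, turn:2, lose:1, loud:1, they:1, listen:1, quickly:1, bag:1
Hapax count = 6; token count = 13.
Ratio = 6 / 13 = 0.462

0.462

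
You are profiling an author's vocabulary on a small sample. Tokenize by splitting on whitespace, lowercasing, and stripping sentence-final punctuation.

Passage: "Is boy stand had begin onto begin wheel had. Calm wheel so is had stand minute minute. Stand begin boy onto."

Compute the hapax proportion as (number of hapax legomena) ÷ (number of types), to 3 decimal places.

Frequencies: stand:3, had:3, begin:3, is:2, boy:2, onto:2, wheel:2, minute:2, calm:1, so:1
Hapax count = 2; type count = 10.
Ratio = 2 / 10 = 0.200

0.200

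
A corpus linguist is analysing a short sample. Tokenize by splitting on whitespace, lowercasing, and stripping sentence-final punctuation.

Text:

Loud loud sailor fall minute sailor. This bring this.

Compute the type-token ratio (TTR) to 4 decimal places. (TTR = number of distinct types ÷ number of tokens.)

0.6667

N = 9 tokens, V = 6 types.
TTR = V / N = 6 / 9 = 0.6667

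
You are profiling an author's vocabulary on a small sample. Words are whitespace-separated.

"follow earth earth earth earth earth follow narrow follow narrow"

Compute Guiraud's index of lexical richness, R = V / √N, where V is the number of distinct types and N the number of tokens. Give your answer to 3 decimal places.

0.949

N = 10, V = 3.
√N = 3.162278
R = 3 / 3.162278 = 0.949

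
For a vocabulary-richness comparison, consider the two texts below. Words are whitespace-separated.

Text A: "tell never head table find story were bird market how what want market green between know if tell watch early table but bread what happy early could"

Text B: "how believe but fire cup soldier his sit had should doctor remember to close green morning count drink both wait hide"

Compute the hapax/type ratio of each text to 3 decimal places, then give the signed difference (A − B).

-0.227

A: hapax=17, V=22, ratio=0.773
B: hapax=21, V=21, ratio=1.000
Difference = 0.773 − 1.000 = -0.227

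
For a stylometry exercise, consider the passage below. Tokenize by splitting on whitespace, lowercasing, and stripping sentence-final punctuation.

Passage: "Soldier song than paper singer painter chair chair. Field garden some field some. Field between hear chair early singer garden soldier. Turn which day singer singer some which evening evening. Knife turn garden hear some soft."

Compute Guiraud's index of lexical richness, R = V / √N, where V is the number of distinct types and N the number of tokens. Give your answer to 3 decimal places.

3.167

N = 36, V = 19.
√N = 6.000000
R = 19 / 6.000000 = 3.167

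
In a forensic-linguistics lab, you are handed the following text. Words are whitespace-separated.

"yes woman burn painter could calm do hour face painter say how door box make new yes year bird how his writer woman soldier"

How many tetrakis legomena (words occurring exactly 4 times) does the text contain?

Frequencies: yes:2, woman:2, painter:2, how:2, burn:1, could:1, calm:1, do:1, hour:1, face:1, say:1, door:1, box:1, make:1, new:1, year:1, bird:1, his:1, writer:1, soldier:1
Words with frequency 4: (none)

0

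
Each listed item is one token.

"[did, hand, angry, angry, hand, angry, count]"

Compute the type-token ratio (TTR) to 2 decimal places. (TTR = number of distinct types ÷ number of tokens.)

N = 7 tokens, V = 4 types.
TTR = V / N = 4 / 7 = 0.57

0.57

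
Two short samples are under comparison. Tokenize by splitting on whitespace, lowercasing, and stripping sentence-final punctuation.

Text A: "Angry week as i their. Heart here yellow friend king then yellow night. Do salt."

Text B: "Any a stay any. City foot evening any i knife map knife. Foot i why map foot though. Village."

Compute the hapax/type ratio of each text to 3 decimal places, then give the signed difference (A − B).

A: hapax=13, V=14, ratio=0.929
B: hapax=7, V=12, ratio=0.583
Difference = 0.929 − 0.583 = 0.346

0.346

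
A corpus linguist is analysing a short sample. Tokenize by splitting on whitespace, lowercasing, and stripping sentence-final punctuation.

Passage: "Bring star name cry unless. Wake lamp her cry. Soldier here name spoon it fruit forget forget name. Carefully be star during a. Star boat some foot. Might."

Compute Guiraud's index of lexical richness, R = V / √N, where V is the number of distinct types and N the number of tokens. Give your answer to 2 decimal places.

N = 28, V = 22.
√N = 5.291503
R = 22 / 5.291503 = 4.16

4.16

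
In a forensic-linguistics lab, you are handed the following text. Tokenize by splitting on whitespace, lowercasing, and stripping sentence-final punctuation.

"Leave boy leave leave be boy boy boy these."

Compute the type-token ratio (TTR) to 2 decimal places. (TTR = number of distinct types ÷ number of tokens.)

0.44

N = 9 tokens, V = 4 types.
TTR = V / N = 4 / 9 = 0.44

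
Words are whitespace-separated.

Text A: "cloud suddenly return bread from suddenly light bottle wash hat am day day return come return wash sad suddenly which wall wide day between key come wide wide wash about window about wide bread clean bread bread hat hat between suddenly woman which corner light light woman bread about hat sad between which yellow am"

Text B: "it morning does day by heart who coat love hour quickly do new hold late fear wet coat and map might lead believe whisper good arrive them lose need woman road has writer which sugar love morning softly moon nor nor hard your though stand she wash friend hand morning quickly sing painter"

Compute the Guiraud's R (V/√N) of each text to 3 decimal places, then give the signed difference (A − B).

-3.220

A: V=24, N=55, R=3.236
B: V=47, N=53, R=6.456
Difference = 3.236 − 6.456 = -3.220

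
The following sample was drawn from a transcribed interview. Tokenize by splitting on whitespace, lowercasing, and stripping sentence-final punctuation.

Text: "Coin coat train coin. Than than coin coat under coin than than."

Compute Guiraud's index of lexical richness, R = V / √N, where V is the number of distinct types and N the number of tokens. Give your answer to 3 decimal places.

1.443

N = 12, V = 5.
√N = 3.464102
R = 5 / 3.464102 = 1.443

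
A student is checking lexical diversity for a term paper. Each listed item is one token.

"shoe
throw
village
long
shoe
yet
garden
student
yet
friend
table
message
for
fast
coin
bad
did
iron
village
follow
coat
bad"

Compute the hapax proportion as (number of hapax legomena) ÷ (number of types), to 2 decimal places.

0.78

Frequencies: shoe:2, village:2, yet:2, bad:2, throw:1, long:1, garden:1, student:1, friend:1, table:1, message:1, for:1, fast:1, coin:1, did:1, iron:1, follow:1, coat:1
Hapax count = 14; type count = 18.
Ratio = 14 / 18 = 0.78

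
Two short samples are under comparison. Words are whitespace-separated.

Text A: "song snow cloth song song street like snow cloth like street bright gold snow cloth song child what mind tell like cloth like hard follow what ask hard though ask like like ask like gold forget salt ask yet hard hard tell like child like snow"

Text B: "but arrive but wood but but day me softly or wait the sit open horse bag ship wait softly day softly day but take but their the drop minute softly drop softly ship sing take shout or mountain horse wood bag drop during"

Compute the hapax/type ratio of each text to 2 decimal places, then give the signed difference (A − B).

-0.06

A: hapax=7, V=18, ratio=0.39
B: hapax=10, V=22, ratio=0.45
Difference = 0.39 − 0.45 = -0.06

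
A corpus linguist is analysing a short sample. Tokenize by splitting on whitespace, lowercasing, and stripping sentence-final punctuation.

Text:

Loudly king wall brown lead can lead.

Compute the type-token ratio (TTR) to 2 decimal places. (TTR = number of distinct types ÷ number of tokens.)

N = 7 tokens, V = 6 types.
TTR = V / N = 6 / 7 = 0.86

0.86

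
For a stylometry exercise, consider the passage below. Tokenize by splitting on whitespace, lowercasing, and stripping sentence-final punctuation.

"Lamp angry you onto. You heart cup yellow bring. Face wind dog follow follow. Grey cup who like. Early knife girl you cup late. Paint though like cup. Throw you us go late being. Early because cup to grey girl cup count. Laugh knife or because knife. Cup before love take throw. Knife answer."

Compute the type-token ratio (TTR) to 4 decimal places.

0.6296

N = 54 tokens, V = 34 types.
TTR = V / N = 34 / 54 = 0.6296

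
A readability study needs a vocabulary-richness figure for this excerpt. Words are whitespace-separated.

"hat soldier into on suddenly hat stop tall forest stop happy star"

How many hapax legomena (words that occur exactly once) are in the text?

8

Frequencies: hat:2, stop:2, soldier:1, into:1, on:1, suddenly:1, tall:1, forest:1, happy:1, star:1
Hapax (freq=1): forest, happy, into, on, soldier, star, suddenly, tall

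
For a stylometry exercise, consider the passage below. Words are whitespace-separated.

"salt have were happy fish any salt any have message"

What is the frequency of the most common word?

2

Frequencies: salt:2, have:2, any:2, were:1, happy:1, fish:1, message:1
Most common: 'salt' with frequency 2.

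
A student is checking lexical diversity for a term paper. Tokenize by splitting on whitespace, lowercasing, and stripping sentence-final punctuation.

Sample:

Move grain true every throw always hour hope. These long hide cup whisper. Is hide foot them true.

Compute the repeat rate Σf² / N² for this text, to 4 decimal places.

0.0679

Frequencies: true:2, hide:2, move:1, grain:1, every:1, throw:1, always:1, hour:1, hope:1, these:1, long:1, cup:1, whisper:1, is:1, foot:1, them:1
Σf² = 22; N² = 324
Repeat rate = 22 / 324 = 0.0679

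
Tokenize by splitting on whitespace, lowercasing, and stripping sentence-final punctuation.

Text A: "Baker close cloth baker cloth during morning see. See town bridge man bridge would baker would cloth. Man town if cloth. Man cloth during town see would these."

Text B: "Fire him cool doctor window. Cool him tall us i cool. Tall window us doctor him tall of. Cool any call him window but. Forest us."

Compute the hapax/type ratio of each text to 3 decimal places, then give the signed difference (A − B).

A: hapax=4, V=12, ratio=0.333
B: hapax=7, V=13, ratio=0.538
Difference = 0.333 − 0.538 = -0.205

-0.205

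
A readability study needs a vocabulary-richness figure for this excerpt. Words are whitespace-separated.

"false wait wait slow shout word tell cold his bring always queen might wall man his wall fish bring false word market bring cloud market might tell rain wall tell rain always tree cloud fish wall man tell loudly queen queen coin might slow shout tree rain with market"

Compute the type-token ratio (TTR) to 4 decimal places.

N = 49 tokens, V = 22 types.
TTR = V / N = 22 / 49 = 0.4490

0.4490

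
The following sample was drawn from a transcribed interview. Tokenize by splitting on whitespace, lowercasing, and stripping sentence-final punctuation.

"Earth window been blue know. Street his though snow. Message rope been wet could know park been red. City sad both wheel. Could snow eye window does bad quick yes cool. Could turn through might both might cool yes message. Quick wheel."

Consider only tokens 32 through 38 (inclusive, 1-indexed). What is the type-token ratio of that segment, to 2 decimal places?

0.86

Segment tokens 32–38: could, turn, through, might, both, might, cool
Segment N = 7, segment V = 6.
TTR = 6 / 7 = 0.86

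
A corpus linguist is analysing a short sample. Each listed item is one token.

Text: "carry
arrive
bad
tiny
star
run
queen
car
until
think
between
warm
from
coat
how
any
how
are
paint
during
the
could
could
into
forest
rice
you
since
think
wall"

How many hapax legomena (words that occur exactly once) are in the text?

24

Frequencies: think:2, how:2, could:2, carry:1, arrive:1, bad:1, tiny:1, star:1, run:1, queen:1, car:1, until:1, between:1, warm:1, from:1, coat:1, any:1, are:1, paint:1, during:1, … (7 more, each freq 1)
Hapax (freq=1): any, are, arrive, bad, between, car, carry, coat, during, forest, from, into, paint, queen, rice, run, since, star, the, tiny, until, wall, warm, you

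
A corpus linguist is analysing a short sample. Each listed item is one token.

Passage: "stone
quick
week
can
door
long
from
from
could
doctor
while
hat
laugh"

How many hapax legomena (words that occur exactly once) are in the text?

11

Frequencies: from:2, stone:1, quick:1, week:1, can:1, door:1, long:1, could:1, doctor:1, while:1, hat:1, laugh:1
Hapax (freq=1): can, could, doctor, door, hat, laugh, long, quick, stone, week, while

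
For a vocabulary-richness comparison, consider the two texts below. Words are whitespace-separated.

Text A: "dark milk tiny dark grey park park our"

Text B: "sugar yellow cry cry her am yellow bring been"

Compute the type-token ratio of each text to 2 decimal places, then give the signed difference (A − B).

-0.03

TTR(A) = 6/8 = 0.75
TTR(B) = 7/9 = 0.78
Difference = 0.75 − 0.78 = -0.03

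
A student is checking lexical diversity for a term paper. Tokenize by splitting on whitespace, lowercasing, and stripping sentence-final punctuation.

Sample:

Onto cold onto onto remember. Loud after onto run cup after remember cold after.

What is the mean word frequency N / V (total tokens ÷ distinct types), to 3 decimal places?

2.000

N = 14 tokens, V = 7 types.
Mean frequency = N / V = 14 / 7 = 2.000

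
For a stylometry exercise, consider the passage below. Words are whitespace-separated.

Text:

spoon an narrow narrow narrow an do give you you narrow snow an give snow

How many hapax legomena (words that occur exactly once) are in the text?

2

Frequencies: narrow:4, an:3, give:2, you:2, snow:2, spoon:1, do:1
Hapax (freq=1): do, spoon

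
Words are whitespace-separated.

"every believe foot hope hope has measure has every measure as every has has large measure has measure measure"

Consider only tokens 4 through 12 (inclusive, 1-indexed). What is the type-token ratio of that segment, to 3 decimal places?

Segment tokens 4–12: hope, hope, has, measure, has, every, measure, as, every
Segment N = 9, segment V = 5.
TTR = 5 / 9 = 0.556

0.556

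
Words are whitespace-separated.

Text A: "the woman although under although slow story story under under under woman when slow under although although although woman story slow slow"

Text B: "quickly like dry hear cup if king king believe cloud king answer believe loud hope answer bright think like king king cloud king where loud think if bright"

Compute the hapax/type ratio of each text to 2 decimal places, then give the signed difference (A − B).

A: hapax=2, V=7, ratio=0.29
B: hapax=6, V=15, ratio=0.40
Difference = 0.29 − 0.40 = -0.11

-0.11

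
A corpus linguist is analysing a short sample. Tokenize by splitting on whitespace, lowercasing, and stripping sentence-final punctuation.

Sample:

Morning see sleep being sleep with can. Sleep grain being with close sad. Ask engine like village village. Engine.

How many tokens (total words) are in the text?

19

Tokens: morning, see, sleep, being, sleep, with, can, sleep, grain, being, with, close, sad, ask, engine, like, village, village, engine
N = 19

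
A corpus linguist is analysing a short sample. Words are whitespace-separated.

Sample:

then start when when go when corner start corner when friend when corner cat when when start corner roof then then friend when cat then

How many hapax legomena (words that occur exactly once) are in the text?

Frequencies: when:8, then:4, corner:4, start:3, friend:2, cat:2, go:1, roof:1
Hapax (freq=1): go, roof

2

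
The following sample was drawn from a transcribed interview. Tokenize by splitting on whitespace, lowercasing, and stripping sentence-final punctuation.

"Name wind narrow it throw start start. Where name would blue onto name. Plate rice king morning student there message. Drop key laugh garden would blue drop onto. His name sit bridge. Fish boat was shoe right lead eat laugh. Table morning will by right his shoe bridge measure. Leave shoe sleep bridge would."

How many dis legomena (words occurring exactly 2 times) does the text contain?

Frequencies: name:4, would:3, bridge:3, shoe:3, start:2, blue:2, onto:2, morning:2, drop:2, laugh:2, his:2, right:2, wind:1, narrow:1, it:1, throw:1, where:1, plate:1, rice:1, king:1, … (17 more, each freq 1)
Words with frequency 2: blue, drop, his, laugh, morning, onto, right, start

8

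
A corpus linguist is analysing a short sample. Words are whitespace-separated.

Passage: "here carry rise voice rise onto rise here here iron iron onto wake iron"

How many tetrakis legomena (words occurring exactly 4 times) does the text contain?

Frequencies: here:3, rise:3, iron:3, onto:2, carry:1, voice:1, wake:1
Words with frequency 4: (none)

0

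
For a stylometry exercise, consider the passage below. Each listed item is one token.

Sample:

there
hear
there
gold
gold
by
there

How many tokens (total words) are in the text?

Tokens: there, hear, there, gold, gold, by, there
N = 7

7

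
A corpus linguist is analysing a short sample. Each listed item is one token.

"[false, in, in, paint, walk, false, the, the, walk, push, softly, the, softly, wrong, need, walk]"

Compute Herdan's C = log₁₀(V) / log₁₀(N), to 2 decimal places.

0.79

N = 16, V = 9.
log₁₀(V) = 0.954243, log₁₀(N) = 1.204120
C = 0.954243 / 1.204120 = 0.79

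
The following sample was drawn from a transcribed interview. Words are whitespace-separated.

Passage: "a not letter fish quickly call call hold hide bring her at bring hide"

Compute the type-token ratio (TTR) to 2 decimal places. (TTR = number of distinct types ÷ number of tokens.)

0.79

N = 14 tokens, V = 11 types.
TTR = V / N = 11 / 14 = 0.79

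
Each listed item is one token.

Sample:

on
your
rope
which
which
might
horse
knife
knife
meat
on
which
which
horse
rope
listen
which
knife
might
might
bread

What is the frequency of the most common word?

5

Frequencies: which:5, might:3, knife:3, on:2, rope:2, horse:2, your:1, meat:1, listen:1, bread:1
Most common: 'which' with frequency 5.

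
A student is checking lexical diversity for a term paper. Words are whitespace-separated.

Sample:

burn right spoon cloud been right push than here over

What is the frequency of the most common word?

Frequencies: right:2, burn:1, spoon:1, cloud:1, been:1, push:1, than:1, here:1, over:1
Most common: 'right' with frequency 2.

2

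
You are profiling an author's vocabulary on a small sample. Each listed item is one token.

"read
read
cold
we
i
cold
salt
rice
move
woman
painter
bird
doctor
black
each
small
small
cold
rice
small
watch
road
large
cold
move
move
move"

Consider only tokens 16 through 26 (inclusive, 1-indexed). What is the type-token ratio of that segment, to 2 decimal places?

Segment tokens 16–26: small, small, cold, rice, small, watch, road, large, cold, move, move
Segment N = 11, segment V = 7.
TTR = 7 / 11 = 0.64

0.64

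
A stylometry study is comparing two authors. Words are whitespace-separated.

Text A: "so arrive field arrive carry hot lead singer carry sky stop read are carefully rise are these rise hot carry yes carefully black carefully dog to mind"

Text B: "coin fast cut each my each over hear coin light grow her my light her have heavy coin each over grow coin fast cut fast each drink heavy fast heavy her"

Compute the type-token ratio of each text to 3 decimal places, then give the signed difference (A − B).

0.285

TTR(A) = 19/27 = 0.704
TTR(B) = 13/31 = 0.419
Difference = 0.704 − 0.419 = 0.285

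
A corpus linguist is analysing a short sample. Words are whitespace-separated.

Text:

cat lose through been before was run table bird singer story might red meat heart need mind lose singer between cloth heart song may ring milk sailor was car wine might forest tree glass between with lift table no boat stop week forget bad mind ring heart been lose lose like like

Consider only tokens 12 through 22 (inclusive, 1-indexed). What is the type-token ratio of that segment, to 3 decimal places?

Segment tokens 12–22: might, red, meat, heart, need, mind, lose, singer, between, cloth, heart
Segment N = 11, segment V = 10.
TTR = 10 / 11 = 0.909

0.909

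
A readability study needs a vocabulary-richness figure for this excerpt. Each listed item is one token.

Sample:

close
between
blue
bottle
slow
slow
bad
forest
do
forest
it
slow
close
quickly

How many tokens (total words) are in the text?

14

Tokens: close, between, blue, bottle, slow, slow, bad, forest, do, forest, it, slow, close, quickly
N = 14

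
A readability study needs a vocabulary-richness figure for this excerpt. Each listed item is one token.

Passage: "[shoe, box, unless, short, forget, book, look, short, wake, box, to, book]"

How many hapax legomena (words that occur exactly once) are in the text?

Frequencies: box:2, short:2, book:2, shoe:1, unless:1, forget:1, look:1, wake:1, to:1
Hapax (freq=1): forget, look, shoe, to, unless, wake

6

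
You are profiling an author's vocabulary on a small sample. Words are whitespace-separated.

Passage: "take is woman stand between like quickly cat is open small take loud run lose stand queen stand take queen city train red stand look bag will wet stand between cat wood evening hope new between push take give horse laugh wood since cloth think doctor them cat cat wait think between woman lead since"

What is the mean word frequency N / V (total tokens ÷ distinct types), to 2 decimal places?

1.53

N = 55 tokens, V = 36 types.
Mean frequency = N / V = 55 / 36 = 1.53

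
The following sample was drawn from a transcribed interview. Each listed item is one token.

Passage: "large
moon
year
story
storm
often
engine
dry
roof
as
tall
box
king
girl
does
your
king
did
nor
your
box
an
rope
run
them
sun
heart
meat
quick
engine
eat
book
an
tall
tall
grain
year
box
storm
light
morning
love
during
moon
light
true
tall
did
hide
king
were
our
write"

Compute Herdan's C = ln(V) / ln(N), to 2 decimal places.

0.92

N = 53, V = 38.
ln(V) = 3.637586, ln(N) = 3.970292
C = 3.637586 / 3.970292 = 0.92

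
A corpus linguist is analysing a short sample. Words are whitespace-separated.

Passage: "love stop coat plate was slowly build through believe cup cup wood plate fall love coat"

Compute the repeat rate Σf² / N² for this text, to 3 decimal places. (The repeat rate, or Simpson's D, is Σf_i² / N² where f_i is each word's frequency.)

0.094

Frequencies: love:2, coat:2, plate:2, cup:2, stop:1, was:1, slowly:1, build:1, through:1, believe:1, wood:1, fall:1
Σf² = 24; N² = 256
Repeat rate = 24 / 256 = 0.094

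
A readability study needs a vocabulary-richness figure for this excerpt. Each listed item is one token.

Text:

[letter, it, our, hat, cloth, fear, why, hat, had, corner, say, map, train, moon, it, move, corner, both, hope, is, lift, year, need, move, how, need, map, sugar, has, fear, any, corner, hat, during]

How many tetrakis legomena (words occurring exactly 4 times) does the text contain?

Frequencies: hat:3, corner:3, it:2, fear:2, map:2, move:2, need:2, letter:1, our:1, cloth:1, why:1, had:1, say:1, train:1, moon:1, both:1, hope:1, is:1, lift:1, year:1, … (5 more, each freq 1)
Words with frequency 4: (none)

0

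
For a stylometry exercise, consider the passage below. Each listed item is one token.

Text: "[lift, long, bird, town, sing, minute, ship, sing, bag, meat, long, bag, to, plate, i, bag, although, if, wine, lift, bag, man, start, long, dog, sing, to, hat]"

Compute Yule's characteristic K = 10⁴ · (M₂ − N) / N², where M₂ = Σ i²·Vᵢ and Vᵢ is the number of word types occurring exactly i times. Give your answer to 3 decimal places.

Frequencies: bag:4, long:3, sing:3, lift:2, to:2, bird:1, town:1, minute:1, ship:1, meat:1, plate:1, i:1, although:1, if:1, wine:1, man:1, start:1, dog:1, hat:1
N = 28. Frequency spectrum: V_1=14, V_2=2, V_3=2, V_4=1
M₂ = 1²·14 + 2²·2 + 3²·2 + 4²·1 = 56
K = 10000 × (56 − 28) / 28² = 357.143

357.143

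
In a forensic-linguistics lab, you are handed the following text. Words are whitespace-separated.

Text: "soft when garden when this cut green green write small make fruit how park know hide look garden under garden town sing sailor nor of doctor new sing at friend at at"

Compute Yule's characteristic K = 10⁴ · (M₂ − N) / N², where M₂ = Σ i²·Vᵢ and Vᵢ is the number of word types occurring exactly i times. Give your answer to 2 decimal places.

175.78

Frequencies: garden:3, at:3, when:2, green:2, sing:2, soft:1, this:1, cut:1, write:1, small:1, make:1, fruit:1, how:1, park:1, know:1, hide:1, look:1, under:1, town:1, sailor:1, … (5 more, each freq 1)
N = 32. Frequency spectrum: V_1=20, V_2=3, V_3=2
M₂ = 1²·20 + 2²·3 + 3²·2 = 50
K = 10000 × (50 − 32) / 32² = 175.78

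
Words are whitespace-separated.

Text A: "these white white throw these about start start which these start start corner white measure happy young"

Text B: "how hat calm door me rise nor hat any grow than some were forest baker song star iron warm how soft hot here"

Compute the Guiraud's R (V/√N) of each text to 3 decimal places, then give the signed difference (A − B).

A: V=10, N=17, R=2.425
B: V=21, N=23, R=4.379
Difference = 2.425 − 4.379 = -1.954

-1.954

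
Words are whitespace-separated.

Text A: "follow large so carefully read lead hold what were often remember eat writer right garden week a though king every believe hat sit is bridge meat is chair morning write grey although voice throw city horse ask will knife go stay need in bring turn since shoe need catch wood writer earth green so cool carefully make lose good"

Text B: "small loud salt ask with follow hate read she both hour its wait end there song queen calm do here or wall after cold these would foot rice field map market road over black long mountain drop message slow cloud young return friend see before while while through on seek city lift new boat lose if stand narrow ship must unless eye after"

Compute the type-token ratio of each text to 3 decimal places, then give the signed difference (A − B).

-0.053

TTR(A) = 54/59 = 0.915
TTR(B) = 61/63 = 0.968
Difference = 0.915 − 0.968 = -0.053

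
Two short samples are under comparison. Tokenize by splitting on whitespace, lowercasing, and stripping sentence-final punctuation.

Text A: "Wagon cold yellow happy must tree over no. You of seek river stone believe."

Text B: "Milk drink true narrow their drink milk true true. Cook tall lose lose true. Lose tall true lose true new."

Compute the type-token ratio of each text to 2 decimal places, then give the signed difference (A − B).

TTR(A) = 14/14 = 1.00
TTR(B) = 9/20 = 0.45
Difference = 1.00 − 0.45 = 0.55

0.55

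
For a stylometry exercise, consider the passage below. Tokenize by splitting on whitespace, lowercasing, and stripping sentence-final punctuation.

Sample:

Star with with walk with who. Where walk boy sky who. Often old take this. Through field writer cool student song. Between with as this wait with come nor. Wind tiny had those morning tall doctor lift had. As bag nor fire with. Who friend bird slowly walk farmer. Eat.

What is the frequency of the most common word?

6

Frequencies: with:6, walk:3, who:3, this:2, as:2, nor:2, had:2, star:1, where:1, boy:1, sky:1, often:1, old:1, take:1, through:1, field:1, writer:1, cool:1, student:1, song:1, … (17 more, each freq 1)
Most common: 'with' with frequency 6.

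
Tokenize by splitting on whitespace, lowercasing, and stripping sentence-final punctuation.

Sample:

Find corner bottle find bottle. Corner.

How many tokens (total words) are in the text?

Tokens: find, corner, bottle, find, bottle, corner
N = 6

6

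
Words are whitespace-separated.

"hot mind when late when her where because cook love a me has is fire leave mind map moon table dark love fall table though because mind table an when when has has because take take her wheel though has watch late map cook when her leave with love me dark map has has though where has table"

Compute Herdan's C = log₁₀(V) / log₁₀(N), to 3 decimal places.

0.802

N = 58, V = 26.
log₁₀(V) = 1.414973, log₁₀(N) = 1.763428
C = 1.414973 / 1.763428 = 0.802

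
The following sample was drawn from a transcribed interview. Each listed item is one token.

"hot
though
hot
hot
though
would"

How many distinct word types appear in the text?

3

Distinct types: {hot, though, would}
V = 3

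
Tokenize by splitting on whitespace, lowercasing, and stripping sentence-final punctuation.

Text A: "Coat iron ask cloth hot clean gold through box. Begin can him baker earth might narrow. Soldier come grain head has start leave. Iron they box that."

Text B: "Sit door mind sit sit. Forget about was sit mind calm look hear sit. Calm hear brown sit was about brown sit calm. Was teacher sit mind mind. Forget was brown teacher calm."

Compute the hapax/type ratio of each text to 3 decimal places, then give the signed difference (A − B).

A: hapax=23, V=25, ratio=0.920
B: hapax=2, V=11, ratio=0.182
Difference = 0.920 − 0.182 = 0.738

0.738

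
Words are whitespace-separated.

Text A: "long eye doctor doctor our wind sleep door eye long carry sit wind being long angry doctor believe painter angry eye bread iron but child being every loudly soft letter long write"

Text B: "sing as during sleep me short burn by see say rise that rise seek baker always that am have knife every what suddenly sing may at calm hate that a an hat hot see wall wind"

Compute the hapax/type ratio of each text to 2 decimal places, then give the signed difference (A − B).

-0.14

A: hapax=16, V=22, ratio=0.73
B: hapax=27, V=31, ratio=0.87
Difference = 0.73 − 0.87 = -0.14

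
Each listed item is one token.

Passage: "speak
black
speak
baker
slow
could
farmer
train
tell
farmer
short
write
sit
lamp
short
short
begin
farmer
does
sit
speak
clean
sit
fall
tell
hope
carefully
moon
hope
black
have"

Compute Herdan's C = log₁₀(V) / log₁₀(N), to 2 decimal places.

0.87

N = 31, V = 20.
log₁₀(V) = 1.301030, log₁₀(N) = 1.491362
C = 1.301030 / 1.491362 = 0.87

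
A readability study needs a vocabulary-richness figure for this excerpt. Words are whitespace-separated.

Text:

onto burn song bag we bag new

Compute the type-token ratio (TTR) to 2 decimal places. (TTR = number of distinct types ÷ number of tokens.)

N = 7 tokens, V = 6 types.
TTR = V / N = 6 / 7 = 0.86

0.86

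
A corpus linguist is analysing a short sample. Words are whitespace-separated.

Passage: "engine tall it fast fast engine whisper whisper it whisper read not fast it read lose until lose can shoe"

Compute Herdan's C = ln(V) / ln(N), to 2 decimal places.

N = 20, V = 11.
ln(V) = 2.397895, ln(N) = 2.995732
C = 2.397895 / 2.995732 = 0.80

0.80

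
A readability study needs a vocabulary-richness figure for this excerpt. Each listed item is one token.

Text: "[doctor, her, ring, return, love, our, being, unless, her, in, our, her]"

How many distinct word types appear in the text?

Distinct types: {being, doctor, her, in, love, our, return, ring, unless}
V = 9

9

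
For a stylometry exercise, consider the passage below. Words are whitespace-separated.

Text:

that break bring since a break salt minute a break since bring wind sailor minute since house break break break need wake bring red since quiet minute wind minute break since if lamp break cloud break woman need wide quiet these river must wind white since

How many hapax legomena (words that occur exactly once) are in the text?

Frequencies: break:9, since:6, minute:4, bring:3, wind:3, a:2, need:2, quiet:2, that:1, salt:1, sailor:1, house:1, wake:1, red:1, if:1, lamp:1, cloud:1, woman:1, wide:1, these:1, … (3 more, each freq 1)
Hapax (freq=1): cloud, house, if, lamp, must, red, river, sailor, salt, that, these, wake, white, wide, woman

15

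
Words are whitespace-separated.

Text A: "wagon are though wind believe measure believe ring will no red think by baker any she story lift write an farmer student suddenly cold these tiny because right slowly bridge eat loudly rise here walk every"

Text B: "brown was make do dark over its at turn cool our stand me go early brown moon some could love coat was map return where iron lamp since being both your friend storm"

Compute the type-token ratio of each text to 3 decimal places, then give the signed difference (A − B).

TTR(A) = 35/36 = 0.972
TTR(B) = 31/33 = 0.939
Difference = 0.972 − 0.939 = 0.033

0.033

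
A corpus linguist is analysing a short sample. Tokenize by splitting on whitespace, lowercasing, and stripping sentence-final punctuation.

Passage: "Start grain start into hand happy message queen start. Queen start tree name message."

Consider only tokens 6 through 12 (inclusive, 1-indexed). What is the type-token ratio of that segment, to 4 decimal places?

Segment tokens 6–12: happy, message, queen, start, queen, start, tree
Segment N = 7, segment V = 5.
TTR = 5 / 7 = 0.7143

0.7143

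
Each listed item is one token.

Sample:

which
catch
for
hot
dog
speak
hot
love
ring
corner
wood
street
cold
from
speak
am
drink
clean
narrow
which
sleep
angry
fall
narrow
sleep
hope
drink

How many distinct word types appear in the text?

Distinct types: {am, angry, catch, clean, cold, corner, dog, drink, fall, for, from, hope, hot, love, narrow, ring, sleep, speak, street, which, wood}
V = 21

21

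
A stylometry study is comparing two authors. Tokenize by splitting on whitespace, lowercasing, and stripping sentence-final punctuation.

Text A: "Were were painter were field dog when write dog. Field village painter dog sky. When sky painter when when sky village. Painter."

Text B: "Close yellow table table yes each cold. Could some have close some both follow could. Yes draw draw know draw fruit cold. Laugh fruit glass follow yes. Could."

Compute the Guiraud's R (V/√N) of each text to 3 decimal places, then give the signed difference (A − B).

-1.318

A: V=8, N=22, R=1.706
B: V=16, N=28, R=3.024
Difference = 1.706 − 3.024 = -1.318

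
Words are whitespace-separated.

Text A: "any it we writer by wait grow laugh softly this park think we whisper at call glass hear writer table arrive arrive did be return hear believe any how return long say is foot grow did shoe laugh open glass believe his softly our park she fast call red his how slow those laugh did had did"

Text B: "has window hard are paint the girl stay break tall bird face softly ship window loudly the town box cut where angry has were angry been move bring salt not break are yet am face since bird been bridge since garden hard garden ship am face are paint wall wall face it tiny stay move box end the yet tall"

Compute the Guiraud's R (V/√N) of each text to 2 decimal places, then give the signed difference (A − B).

A: V=38, N=57, R=5.03
B: V=35, N=60, R=4.52
Difference = 5.03 − 4.52 = 0.51

0.51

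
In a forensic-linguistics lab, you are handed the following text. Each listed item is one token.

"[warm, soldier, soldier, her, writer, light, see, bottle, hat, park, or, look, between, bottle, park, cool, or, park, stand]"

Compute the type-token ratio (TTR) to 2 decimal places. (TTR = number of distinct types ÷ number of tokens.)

0.74

N = 19 tokens, V = 14 types.
TTR = V / N = 14 / 19 = 0.74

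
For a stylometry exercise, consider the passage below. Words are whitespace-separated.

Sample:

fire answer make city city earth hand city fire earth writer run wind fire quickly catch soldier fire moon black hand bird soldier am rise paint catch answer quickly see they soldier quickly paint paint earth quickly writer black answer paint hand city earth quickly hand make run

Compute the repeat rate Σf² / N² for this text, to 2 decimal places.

0.07

Frequencies: quickly:5, fire:4, city:4, earth:4, hand:4, paint:4, answer:3, soldier:3, make:2, writer:2, run:2, catch:2, black:2, wind:1, moon:1, bird:1, am:1, rise:1, see:1, they:1
Σf² = 150; N² = 2304
Repeat rate = 150 / 2304 = 0.07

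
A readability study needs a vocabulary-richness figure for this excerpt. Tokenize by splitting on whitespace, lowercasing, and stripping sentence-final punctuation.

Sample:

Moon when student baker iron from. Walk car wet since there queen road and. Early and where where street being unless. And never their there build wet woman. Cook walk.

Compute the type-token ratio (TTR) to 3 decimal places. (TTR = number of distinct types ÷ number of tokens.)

0.800

N = 30 tokens, V = 24 types.
TTR = V / N = 24 / 30 = 0.800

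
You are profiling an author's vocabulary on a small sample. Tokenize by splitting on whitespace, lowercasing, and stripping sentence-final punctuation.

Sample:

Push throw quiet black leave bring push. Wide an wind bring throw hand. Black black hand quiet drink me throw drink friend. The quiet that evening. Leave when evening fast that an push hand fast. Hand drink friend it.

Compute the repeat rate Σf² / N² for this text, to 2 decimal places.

Frequencies: hand:4, push:3, throw:3, quiet:3, black:3, drink:3, leave:2, bring:2, an:2, friend:2, that:2, evening:2, fast:2, wide:1, wind:1, me:1, the:1, when:1, it:1
Σf² = 95; N² = 1521
Repeat rate = 95 / 1521 = 0.06

0.06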